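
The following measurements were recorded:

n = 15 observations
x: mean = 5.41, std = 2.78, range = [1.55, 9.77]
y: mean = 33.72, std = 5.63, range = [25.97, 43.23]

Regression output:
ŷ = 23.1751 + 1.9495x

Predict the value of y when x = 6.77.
ŷ = 36.3732

x = 6.77 lies inside the observed range [1.55, 9.77], so the fitted equation applies directly:

ŷ = 23.1751 + 1.9495 × 6.77
ŷ = 23.1751 + 13.1981
ŷ = 36.3732

This is a point prediction; actual observations scatter around it by roughly the residual standard deviation.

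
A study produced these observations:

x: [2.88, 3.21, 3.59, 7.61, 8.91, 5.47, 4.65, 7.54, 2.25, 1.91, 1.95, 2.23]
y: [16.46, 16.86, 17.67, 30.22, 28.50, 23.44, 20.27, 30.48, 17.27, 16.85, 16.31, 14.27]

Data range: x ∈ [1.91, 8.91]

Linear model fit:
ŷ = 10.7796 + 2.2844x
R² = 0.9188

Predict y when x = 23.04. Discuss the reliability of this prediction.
ŷ = 63.4122, but this is extrapolation (above the data range [1.91, 8.91]) and may be unreliable.

Prediction calculation:
ŷ = 10.7796 + 2.2844 × 23.04
ŷ = 63.4122

Reliability:
- Data range: x ∈ [1.91, 8.91]
- Prediction point: x = 23.04 is 14.13 units above the observed range → this is EXTRAPOLATION, not interpolation

Why that matters here:
- The linear relationship may not hold outside the observed range
- The standard error of prediction grows with (x − x̄)², and x = 23.04 is far from x̄ = 4.35
- R² describes fit only over the sampled x values; it says nothing about behaviour beyond them

Report the number if required, but flag clearly that it is an extrapolation.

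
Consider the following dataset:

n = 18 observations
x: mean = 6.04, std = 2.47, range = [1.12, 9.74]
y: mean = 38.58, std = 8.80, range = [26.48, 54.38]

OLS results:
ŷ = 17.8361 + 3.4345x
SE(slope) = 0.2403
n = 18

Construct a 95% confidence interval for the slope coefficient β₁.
The 95% CI for β₁ is (2.9251, 3.9439)

Confidence interval for the slope:

The 95% CI for β₁ is: β̂₁ ± t*(α/2, n-2) × SE(β̂₁)

Step 1: Find critical t-value
- Confidence level = 0.95
- Degrees of freedom = n - 2 = 18 - 2 = 16
- t*(α/2, 16) = 2.1199

Step 2: Calculate margin of error
Margin = 2.1199 × 0.2403 = 0.5094

Step 3: Construct interval
CI = 3.4345 ± 0.5094
CI = (2.9251, 3.9439)

Interpretation: We are 95% confident that the true slope β₁ lies between 2.9251 and 3.9439.
Since 0 is outside the interval, a two-sided test at α = 0.05 would reject H₀: β₁ = 0.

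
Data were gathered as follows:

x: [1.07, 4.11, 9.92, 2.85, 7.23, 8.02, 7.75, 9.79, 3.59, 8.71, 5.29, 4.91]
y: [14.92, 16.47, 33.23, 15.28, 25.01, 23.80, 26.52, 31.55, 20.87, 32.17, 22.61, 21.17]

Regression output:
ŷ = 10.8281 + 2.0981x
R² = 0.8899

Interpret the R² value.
R² = 0.8899 means 88.99% of the variation in y is explained by the linear relationship with x. This indicates a strong fit.

The coefficient of determination R² is the fraction of the total variation in y that the fitted line accounts for.

Here R² = 0.8899:
- Explained: 88.99% of the variation in y
- Unexplained (residual): 100% − 88.99% = 11.01%
- Rule of thumb (below 0.3 weak; 0.3 to below 0.7 moderate; 0.7 and above strong) → strong

Note: R² says nothing about causation, and a high R² does not by itself mean the linear form is appropriate — check the residuals.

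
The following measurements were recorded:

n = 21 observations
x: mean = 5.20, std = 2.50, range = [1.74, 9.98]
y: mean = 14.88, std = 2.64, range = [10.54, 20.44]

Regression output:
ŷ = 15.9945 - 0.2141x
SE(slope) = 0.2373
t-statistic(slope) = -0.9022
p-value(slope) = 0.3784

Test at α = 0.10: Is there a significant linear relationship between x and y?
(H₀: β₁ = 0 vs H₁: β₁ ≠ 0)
p-value = 0.3784 ≥ α = 0.10, so we fail to reject H₀. The relationship is not significant.

Hypothesis test for the slope coefficient:

H₀: β₁ = 0 (no linear relationship)
H₁: β₁ ≠ 0 (linear relationship exists)

Test statistic: t = β̂₁ / SE(β̂₁) = -0.2141 / 0.2373 = -0.9022

The p-value (0.3784) is the probability, under H₀, of a t-statistic at least as extreme as |t| = 0.9022 (two-sided, df = n − 2 = 19).

Decision rule: reject H₀ if p-value < α.
p-value = 0.3784 ≥ α = 0.10 → fail to reject H₀.

Conclusion: the linear association between x and y is not significant at the 10% level.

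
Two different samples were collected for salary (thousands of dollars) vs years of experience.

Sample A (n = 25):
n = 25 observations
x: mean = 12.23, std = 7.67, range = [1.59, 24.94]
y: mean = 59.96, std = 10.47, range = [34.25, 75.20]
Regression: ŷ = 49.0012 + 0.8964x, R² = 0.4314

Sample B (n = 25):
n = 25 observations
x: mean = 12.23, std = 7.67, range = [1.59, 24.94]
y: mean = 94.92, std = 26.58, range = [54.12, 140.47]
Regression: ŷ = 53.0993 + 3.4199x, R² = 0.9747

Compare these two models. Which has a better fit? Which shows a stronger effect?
Model B has the better fit (R² = 0.9747 vs 0.4314). Model B shows the stronger effect (|β₁| = 3.4199 vs 0.8964).

Model Comparison:

Goodness of fit (R²):
- Model A: R² = 0.4314 → 43.14% of variance in salary explained
- Model B: R² = 0.9747 → 97.47% of variance in salary explained
- 0.9747 > 0.4314 → Model B has the better fit

Strength of effect — compare |β₁|:
- Model A: β₁ = 0.8964 → predicted salary rises 0.8964 thousand dollars per additional year of experience
- Model B: β₁ = 3.4199 → predicted salary rises 3.4199 thousand dollars per additional year of experience
- |0.8964| < |3.4199| → Model B shows the stronger marginal effect

Notes:
- A steeper slope doesn't make a better model if the scatter around the line is large.
- R² measures how tightly points cluster around the line; β₁ measures how steep the line is — they answer different questions.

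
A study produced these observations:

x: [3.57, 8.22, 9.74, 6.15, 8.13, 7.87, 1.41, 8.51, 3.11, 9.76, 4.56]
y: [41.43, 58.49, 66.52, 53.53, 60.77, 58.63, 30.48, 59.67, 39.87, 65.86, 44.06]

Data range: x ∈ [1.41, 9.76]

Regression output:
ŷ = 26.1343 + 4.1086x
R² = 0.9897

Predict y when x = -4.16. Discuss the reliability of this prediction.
ŷ = 9.0425 (extrapolation — x = -4.16 lies outside [1.41, 9.76], so reliability is low).

Prediction calculation:
ŷ = 26.1343 + 4.1086 × (-4.16)
ŷ = 9.0425

Reliability:
- Data range: x ∈ [1.41, 9.76]
- Prediction point: x = -4.16 is 5.57 units below the observed range → this is EXTRAPOLATION, not interpolation

Why that matters here:
- Real relationships often flatten, saturate, or turn nonlinear at extremes
- The standard error of prediction grows with (x − x̄)², and x = -4.16 is far from x̄ = 6.46

A defensible statement: 'if the linear trend continued to x = -4.16, y would be about 9.0425' — the premise is untested.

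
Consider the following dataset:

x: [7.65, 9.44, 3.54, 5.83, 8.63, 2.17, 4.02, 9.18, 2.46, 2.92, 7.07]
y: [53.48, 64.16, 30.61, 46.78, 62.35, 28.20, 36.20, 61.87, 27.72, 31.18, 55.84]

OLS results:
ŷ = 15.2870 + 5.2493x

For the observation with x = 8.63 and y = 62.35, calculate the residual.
Residual = 1.7615

The residual is the difference between the actual value and the predicted value:

Residual = y - ŷ

Step 1: Calculate predicted value
ŷ = 15.2870 + 5.2493 × 8.63
ŷ = 60.5885

Step 2: Calculate residual
Residual = 62.35 - 60.5885
Residual = 1.7615

The residual is positive, so the observed y = 62.35 sits above the regression line (the line underestimates it by 1.7615).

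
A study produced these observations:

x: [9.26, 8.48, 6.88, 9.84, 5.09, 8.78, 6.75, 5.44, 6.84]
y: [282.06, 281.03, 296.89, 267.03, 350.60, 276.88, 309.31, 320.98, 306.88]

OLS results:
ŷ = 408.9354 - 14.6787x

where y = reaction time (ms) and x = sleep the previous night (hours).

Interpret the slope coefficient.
An increase of one hour in sleep is associated with a 14.6787 ms decrease in predicted reaction time.

The slope β₁ = -14.6787 gives the rate at which the fitted reaction time changes with sleep.

Interpretation:
- Sleep up by 1 hour → predicted reaction time decreases by 14.6787 ms
- The effect is assumed constant over the observed range of x (linearity)

(β₀ = 408.9354 is the fitted value at x = 0 and is not part of the slope interpretation.)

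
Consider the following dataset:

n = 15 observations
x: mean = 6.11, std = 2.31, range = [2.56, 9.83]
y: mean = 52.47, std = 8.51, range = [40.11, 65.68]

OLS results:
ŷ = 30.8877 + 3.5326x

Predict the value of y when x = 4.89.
ŷ = 48.1621

x = 4.89 lies inside the observed range [2.56, 9.83], so the fitted equation applies directly:

ŷ = 30.8877 + 3.5326 × 4.89
ŷ = 30.8877 + 17.2744
ŷ = 48.1621

This is the fitted mean response at that x — an individual observation would come with a wider prediction interval.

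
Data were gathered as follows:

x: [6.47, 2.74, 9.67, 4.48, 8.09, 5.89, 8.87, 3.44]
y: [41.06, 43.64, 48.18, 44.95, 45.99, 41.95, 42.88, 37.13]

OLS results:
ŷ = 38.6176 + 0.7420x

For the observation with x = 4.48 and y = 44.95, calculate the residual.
Residual = 3.0082

The residual is the difference between the actual value and the predicted value:

Residual = y - ŷ

Step 1: Calculate predicted value
ŷ = 38.6176 + 0.7420 × 4.48
ŷ = 41.9418

Step 2: Calculate residual
Residual = 44.95 - 41.9418
Residual = 3.0082

Interpretation: the model underestimates the actual value by 3.0082 at this point (positive residual → observation lies above the fitted line).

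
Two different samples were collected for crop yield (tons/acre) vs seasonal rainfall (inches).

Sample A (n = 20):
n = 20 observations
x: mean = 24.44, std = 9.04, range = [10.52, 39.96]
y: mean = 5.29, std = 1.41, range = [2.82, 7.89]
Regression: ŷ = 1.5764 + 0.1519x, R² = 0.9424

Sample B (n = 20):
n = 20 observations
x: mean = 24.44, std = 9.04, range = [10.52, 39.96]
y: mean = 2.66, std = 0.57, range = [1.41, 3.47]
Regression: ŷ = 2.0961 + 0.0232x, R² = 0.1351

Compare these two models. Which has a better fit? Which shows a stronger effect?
Model A has the better fit (R² = 0.9424 vs 0.1351). Model A shows the stronger effect (|β₁| = 0.1519 vs 0.0232).

Model Comparison:

Which explains more variance? (R²)
- Model A: R² = 0.9424 → 94.24% of variance in crop yield explained
- Model B: R² = 0.1351 → 13.51% of variance in crop yield explained
- 0.9424 > 0.1351 → Model A has the better fit

Effect size (slope magnitude):
- Model A: β₁ = 0.1519 → predicted crop yield rises 0.1519 tons/acre per additional inch of rainfall
- Model B: β₁ = 0.0232 → predicted crop yield rises 0.0232 tons/acre per additional inch of rainfall
- |0.1519| > |0.0232| → Model A shows the stronger marginal effect

Notes:
- A steeper slope doesn't make a better model if the scatter around the line is large.
- The two samples could reflect different populations, time periods, or measurement quality.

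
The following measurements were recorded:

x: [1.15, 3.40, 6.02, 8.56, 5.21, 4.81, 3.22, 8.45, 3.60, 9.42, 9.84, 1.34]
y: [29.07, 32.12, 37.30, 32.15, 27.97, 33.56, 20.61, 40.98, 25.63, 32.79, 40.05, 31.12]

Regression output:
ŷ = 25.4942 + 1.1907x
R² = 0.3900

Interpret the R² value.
R² = 0.3900 means 39.00% of the variation in y is explained by the linear relationship with x. This indicates a moderate fit.

R² (coefficient of determination) measures the proportion of variance in y explained by the regression model.

Here R² = 0.3900:
- Explained: 39.00% of the variation in y
- Unexplained (residual): 100% − 39.00% = 61.00%
- Rule of thumb (below 0.3 weak; 0.3 to below 0.7 moderate; 0.7 and above strong) → moderate

Note: R² says nothing about causation, and a high R² does not by itself mean the linear form is appropriate — check the residuals.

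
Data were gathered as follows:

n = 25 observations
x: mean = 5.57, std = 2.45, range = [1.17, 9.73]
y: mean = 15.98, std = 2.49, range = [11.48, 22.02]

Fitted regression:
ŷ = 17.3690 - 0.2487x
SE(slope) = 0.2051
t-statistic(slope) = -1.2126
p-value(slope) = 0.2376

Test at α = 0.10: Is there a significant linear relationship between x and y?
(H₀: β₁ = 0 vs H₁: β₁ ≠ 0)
Since p-value = 0.2376 ≥ α = 0.10, fail to reject H₀ — the slope is not significantly different from 0.

Hypothesis test for the slope coefficient:

H₀: β₁ = 0 (no linear relationship)
H₁: β₁ ≠ 0 (linear relationship exists)

Test statistic: t = β̂₁ / SE(β̂₁) = -0.2487 / 0.2051 = -1.2126

With df = 23, the two-sided p-value for |t| = 1.2126 is 0.2376.

Decision rule: reject H₀ if p-value < α.
p-value = 0.2376 ≥ α = 0.10 → fail to reject H₀.

Conclusion: the linear association between x and y is not significant at the 10% level.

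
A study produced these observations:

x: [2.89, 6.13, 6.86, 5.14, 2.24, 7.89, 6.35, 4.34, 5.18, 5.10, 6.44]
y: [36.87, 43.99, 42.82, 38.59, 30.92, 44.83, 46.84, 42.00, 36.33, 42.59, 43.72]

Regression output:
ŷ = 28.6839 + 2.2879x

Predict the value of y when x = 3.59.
ŷ = 36.8975

Plug x = 3.59 into the fitted line:

ŷ = 28.6839 + 2.2879 × 3.59
ŷ = 28.6839 + 8.2136
ŷ = 36.8975

This is the fitted mean response at that x — an individual observation would come with a wider prediction interval.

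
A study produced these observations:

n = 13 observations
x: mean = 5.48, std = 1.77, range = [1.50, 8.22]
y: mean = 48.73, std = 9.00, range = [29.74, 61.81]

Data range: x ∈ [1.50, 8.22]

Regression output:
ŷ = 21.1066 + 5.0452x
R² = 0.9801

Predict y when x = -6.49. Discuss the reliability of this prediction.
The equation gives ŷ = -11.6367; however x = -6.49 is 7.99 units below the observed range, so this extrapolated value should not be trusted.

Prediction calculation:
ŷ = 21.1066 + 5.0452 × (-6.49)
ŷ = -11.6367

Reliability:
- Data range: x ∈ [1.50, 8.22]
- Prediction point: x = -6.49 is 7.99 units below the observed range → this is EXTRAPOLATION, not interpolation

Why that matters here:
- Real relationships often flatten, saturate, or turn nonlinear at extremes
- There are no observations near this x to validate the fitted line there
- The standard error of prediction grows with (x − x̄)², and x = -6.49 is far from x̄ = 5.48

Report the number if required, but flag clearly that it is an extrapolation.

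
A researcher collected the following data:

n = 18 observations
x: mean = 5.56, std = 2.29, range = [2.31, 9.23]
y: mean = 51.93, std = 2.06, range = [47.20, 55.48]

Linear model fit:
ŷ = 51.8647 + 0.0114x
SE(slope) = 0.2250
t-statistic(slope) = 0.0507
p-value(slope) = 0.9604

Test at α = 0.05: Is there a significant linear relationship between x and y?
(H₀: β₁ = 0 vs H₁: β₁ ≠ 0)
Fail to reject H₀: p-value = 0.9604 ≥ α = 0.05. The linear relationship is not significant at the 5% level.

Hypothesis test for the slope coefficient:

H₀: β₁ = 0 (no linear relationship)
H₁: β₁ ≠ 0 (linear relationship exists)

Test statistic: t = β̂₁ / SE(β̂₁) = 0.0114 / 0.2250 = 0.0507

With df = 16, the two-sided p-value for |t| = 0.0507 is 0.9604.

Decision rule: reject H₀ if p-value < α.
p-value = 0.9604 ≥ α = 0.05 → fail to reject H₀.

Conclusion: the linear association between x and y is not significant at the 5% level.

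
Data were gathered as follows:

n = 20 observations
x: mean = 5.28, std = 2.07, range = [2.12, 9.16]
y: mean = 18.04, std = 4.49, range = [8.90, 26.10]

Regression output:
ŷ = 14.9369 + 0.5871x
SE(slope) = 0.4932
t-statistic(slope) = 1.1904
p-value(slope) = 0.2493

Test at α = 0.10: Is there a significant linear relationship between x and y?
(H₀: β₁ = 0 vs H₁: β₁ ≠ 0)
Fail to reject H₀: p-value = 0.2493 ≥ α = 0.10. The linear relationship is not significant at the 10% level.

Hypothesis test for the slope coefficient:

H₀: β₁ = 0 (no linear relationship)
H₁: β₁ ≠ 0 (linear relationship exists)

Test statistic: t = β̂₁ / SE(β̂₁) = 0.5871 / 0.4932 = 1.1904

With df = 18, the two-sided p-value for |t| = 1.1904 is 0.2493.

Decision rule: reject H₀ if p-value < α.
p-value = 0.2493 ≥ α = 0.10 → fail to reject H₀.

There is not sufficient evidence at the 10% significance level to conclude that a linear relationship exists between x and y.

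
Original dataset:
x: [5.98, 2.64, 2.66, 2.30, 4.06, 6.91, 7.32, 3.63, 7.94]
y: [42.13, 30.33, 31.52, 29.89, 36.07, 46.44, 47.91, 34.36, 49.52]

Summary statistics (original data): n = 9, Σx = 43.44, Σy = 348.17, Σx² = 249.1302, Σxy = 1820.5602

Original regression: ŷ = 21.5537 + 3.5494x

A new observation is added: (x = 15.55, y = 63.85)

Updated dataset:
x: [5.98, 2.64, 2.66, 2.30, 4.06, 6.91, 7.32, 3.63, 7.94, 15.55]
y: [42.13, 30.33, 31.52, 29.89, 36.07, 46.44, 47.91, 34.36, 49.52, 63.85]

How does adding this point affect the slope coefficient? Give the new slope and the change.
The slope changes from 3.5494 to 2.6787 (change of -0.8707, or -24.5%).

x = 15.55 lies well outside the original x-range [2.30, 7.94] (x̄ ≈ 4.83), so this observation has high leverage and can move the slope substantially.

Step 1: Update the sums with the new point (n goes from 9 to 10)
Σx  = 43.44 + 15.55 = 58.99
Σy  = 348.17 + 63.85 = 412.02
Σx² = 249.1302 + 15.55² = 249.1302 + 241.8025 = 490.9327
Σxy = 1820.5602 + 15.55×63.85 = 1820.5602 + 992.8675 = 2813.4277

Step 2: Recompute the slope with b₁ = (nΣxy − ΣxΣy) / (nΣx² − (Σx)²)
Numerator   = 10×2813.4277 − 58.99×412.02 = 28134.2770 − 24305.0598 = 3829.2172
Denominator = 10×490.9327 − 58.99² = 4909.3270 − 3479.8201 = 1429.5069
b₁(new) = 3829.2172 / 1429.5069 = 2.6787

(Same formula on the original sums: (9×1820.5602 − 43.44×348.17) / (9×249.1302 − 43.44²) = 1260.5370 / 355.1382 = 3.5494, matching the given fit.)

Step 3: Change in slope
Δβ₁ = 2.6787 − 3.5494 = -0.8707
Relative change = -0.8707 / 3.5494 × 100% = -24.5%
→ the slope decreases when the point is added.

Because the point sits below the extension of the original line at a high-leverage x, it tilts the fit down.
In practice: investigate whether it comes from the same population as the rest of the sample.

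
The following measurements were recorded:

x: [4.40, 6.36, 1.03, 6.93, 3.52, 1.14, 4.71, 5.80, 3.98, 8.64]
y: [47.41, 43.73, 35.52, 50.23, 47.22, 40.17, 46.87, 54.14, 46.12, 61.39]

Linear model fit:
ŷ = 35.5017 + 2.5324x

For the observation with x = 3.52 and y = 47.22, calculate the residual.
Residual = 2.8043

The residual is the difference between the actual value and the predicted value:

Residual = y - ŷ

Step 1: Calculate predicted value
ŷ = 35.5017 + 2.5324 × 3.52
ŷ = 44.4157

Step 2: Calculate residual
Residual = 47.22 - 44.4157
Residual = 2.8043

The residual is positive, so the observed y = 47.22 sits above the regression line (the line underestimates it by 2.8043).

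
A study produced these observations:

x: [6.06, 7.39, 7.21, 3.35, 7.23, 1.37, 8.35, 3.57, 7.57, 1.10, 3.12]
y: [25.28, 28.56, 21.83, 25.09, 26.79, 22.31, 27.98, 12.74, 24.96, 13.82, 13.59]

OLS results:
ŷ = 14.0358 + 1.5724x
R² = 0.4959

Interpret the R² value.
About 49.59% of the variability in y is accounted for by the regression on x (R² = 0.4959) — a moderate linear fit.

R² = 1 − SS_res/SS_tot compares the residual scatter to the total scatter of y about its mean.

Here R² = 0.4959:
- Explained: 49.59% of the variation in y
- Unexplained (residual): 100% − 49.59% = 50.41%
- Rule of thumb (below 0.3 weak; 0.3 to below 0.7 moderate; 0.7 and above strong) → moderate

Note: R² never decreases when predictors are added, so it should not be used alone to compare models of different size.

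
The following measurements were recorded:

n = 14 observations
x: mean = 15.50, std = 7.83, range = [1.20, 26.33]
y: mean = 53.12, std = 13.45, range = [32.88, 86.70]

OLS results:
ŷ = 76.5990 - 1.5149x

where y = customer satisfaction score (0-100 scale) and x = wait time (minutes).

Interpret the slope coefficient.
On average, satisfaction score is about 1.5149 points lower for every extra minute of wait time.

The slope coefficient β₁ = -1.5149 represents the marginal effect of wait time on satisfaction score.

Interpretation:
- Wait time up by 1 minute → predicted satisfaction score decreases by 1.5149 points
- This is a linear approximation: the same per-unit change is assumed across the whole observed x range

The intercept β₀ = 76.5990 is the predicted satisfaction score when wait time = 0; since the smallest observed x is 1.20, this is an extrapolation and mainly anchors the line.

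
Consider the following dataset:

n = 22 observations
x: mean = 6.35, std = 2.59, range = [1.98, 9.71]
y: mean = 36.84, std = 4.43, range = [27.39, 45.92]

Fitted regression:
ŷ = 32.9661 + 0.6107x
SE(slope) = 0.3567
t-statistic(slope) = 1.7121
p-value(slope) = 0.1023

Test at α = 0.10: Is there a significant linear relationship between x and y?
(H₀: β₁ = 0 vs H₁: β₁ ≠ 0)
Since p-value = 0.1023 ≥ α = 0.10, fail to reject H₀ — the slope is not significantly different from 0.

Hypothesis test for the slope coefficient:

H₀: β₁ = 0 (no linear relationship)
H₁: β₁ ≠ 0 (linear relationship exists)

Test statistic: t = β̂₁ / SE(β̂₁) = 0.6107 / 0.3567 = 1.7121

p = 0.1023: how often a slope estimate this far from 0 (in SE units) would arise by chance if β₁ were truly 0.

Decision rule: reject H₀ if p-value < α.
p-value = 0.1023 ≥ α = 0.10 → fail to reject H₀.

Conclusion: the linear association between x and y is not significant at the 10% level.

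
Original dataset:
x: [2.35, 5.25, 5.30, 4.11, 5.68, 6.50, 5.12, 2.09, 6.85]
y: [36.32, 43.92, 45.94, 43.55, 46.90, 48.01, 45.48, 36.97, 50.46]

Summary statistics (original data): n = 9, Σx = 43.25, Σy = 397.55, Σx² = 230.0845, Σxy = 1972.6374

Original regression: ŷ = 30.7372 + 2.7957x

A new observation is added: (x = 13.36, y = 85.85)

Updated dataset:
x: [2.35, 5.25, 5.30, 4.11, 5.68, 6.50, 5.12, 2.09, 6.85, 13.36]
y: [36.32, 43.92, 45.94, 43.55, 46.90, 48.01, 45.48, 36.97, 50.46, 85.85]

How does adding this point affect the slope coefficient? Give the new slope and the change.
Adding the point moves β₁ from 2.7957 to 4.3478, i.e. it increases by 1.5521 (+55.5%).

x = 13.36 lies well outside the original x-range [2.09, 6.85] (x̄ ≈ 4.81), so this observation has high leverage and can move the slope substantially.

Step 1: Update the sums with the new point (n goes from 9 to 10)
Σx  = 43.25 + 13.36 = 56.61
Σy  = 397.55 + 85.85 = 483.40
Σx² = 230.0845 + 13.36² = 230.0845 + 178.4896 = 408.5741
Σxy = 1972.6374 + 13.36×85.85 = 1972.6374 + 1146.9560 = 3119.5934

Step 2: Recompute the slope with b₁ = (nΣxy − ΣxΣy) / (nΣx² − (Σx)²)
Numerator   = 10×3119.5934 − 56.61×483.40 = 31195.9340 − 27365.2740 = 3830.6600
Denominator = 10×408.5741 − 56.61² = 4085.7410 − 3204.6921 = 881.0489
b₁(new) = 3830.6600 / 881.0489 = 4.3478

(Same formula on the original sums: (9×1972.6374 − 43.25×397.55) / (9×230.0845 − 43.25²) = 559.6991 / 200.1980 = 2.7957, matching the given fit.)

Step 3: Change in slope
Δβ₁ = 4.3478 − 2.7957 = +1.5521
Relative change = +1.5521 / 2.7957 × 100% = +55.5%
→ the slope increases when the point is added.

A high-leverage point only changes the slope if it is off the original line; here y = 85.85 is above the original trend, so the slope increases.
In practice: investigate whether it comes from the same population as the rest of the sample; examine leverage (hᵢ) and Cook's distance rather than deleting it automatically.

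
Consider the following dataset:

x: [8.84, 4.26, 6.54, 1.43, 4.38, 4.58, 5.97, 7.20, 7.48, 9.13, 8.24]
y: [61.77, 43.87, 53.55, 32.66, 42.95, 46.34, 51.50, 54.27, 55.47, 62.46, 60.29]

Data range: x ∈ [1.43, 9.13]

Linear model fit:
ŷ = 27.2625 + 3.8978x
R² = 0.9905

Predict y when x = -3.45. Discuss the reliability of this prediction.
ŷ = 13.8151 (extrapolation — x = -3.45 lies outside [1.43, 9.13], so reliability is low).

Prediction calculation:
ŷ = 27.2625 + 3.8978 × (-3.45)
ŷ = 13.8151

Reliability:
- Data range: x ∈ [1.43, 9.13]
- Prediction point: x = -3.45 is 4.88 units below the observed range → this is EXTRAPOLATION, not interpolation

Why that matters here:
- The linear relationship may not hold outside the observed range
- Real relationships often flatten, saturate, or turn nonlinear at extremes
- R² describes fit only over the sampled x values; it says nothing about behaviour beyond them

A defensible statement: 'if the linear trend continued to x = -3.45, y would be about 13.8151' — the premise is untested.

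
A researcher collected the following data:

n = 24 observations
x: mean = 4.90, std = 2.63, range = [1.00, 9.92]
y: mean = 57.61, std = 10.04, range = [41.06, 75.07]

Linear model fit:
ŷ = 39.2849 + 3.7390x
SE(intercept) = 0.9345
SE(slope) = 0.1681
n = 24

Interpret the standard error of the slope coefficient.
The slope 3.7390 is pinned down to within about ±0.1681 (one SE) by these data — relative uncertainty 4.5%, i.e. precise.

SE(β̂₁) = 0.1681 says: if we drew many samples of n = 24 from the same population and refit each time, the fitted slopes would scatter with a standard deviation of roughly 0.1681 around the true β₁.

Relative precision:
- SE / |β̂₁| = 0.1681 / 3.7390 = 4.5%
- Rule of thumb (under 20%: precise; 20% to under 50%: moderately precise; 50% or more: imprecise) → precise

Rough 95% range (±2 SE): 3.7390 ± 0.3362 → (3.4028, 4.0752).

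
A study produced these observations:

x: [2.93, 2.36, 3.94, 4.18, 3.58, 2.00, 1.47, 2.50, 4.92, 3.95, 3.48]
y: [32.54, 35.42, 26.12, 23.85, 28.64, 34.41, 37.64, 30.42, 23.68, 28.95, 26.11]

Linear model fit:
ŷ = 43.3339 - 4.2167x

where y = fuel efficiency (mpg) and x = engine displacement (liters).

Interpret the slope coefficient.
An increase of one liter in engine displacement is associated with a 4.2167 mpg decrease in predicted fuel efficiency.

β₁ = -4.2167 is the change in predicted fuel efficiency (mpg) per additional liter of engine displacement.

Interpretation:
- Engine displacement up by 1 liter → predicted fuel efficiency decreases by 4.2167 mpg
- The effect is assumed constant over the observed range of x (linearity)
- The sign (−) gives the direction; the magnitude 4.2167 gives the size of the effect per liter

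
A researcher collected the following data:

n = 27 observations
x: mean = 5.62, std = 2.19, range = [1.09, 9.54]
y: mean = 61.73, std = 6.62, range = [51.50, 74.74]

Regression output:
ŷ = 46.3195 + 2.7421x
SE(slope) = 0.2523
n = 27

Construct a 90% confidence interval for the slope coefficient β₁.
The 90% CI for β₁ is (2.3111, 3.1731)

Confidence interval for the slope:

The 90% CI for β₁ is: β̂₁ ± t*(α/2, n-2) × SE(β̂₁)

Step 1: Find critical t-value
- Confidence level = 0.9
- Degrees of freedom = n - 2 = 27 - 2 = 25
- t*(α/2, 25) = 1.7081

Step 2: Calculate margin of error
Margin = 1.7081 × 0.2523 = 0.4310

Step 3: Construct interval
CI = 2.7421 ± 0.4310
CI = (2.3111, 3.1731)

Interpretation: We are 90% confident that the true slope β₁ lies between 2.3111 and 3.1731.
The interval does not include 0, suggesting a significant linear relationship.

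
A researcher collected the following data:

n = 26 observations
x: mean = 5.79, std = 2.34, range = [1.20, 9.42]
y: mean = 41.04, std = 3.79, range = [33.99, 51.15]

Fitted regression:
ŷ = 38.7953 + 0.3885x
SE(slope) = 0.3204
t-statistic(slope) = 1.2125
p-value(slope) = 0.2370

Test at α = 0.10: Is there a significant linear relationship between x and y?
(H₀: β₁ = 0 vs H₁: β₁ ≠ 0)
Since p-value = 0.2370 ≥ α = 0.10, fail to reject H₀ — the slope is not significantly different from 0.

Hypothesis test for the slope coefficient:

H₀: β₁ = 0 (no linear relationship)
H₁: β₁ ≠ 0 (linear relationship exists)

Test statistic: t = β̂₁ / SE(β̂₁) = 0.3885 / 0.3204 = 1.2125

With df = 24, the two-sided p-value for |t| = 1.2125 is 0.2370.

Decision rule: reject H₀ if p-value < α.
p-value = 0.2370 ≥ α = 0.10 → fail to reject H₀.

At α = 0.10 the data do not provide convincing evidence of a nonzero slope.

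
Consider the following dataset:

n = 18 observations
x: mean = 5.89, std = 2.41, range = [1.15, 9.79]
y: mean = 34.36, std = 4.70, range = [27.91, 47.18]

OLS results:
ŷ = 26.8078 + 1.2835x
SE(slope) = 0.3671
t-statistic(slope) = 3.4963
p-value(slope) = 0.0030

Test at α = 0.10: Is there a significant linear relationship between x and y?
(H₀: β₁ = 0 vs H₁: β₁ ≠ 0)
Reject H₀: p-value = 0.0030 < α = 0.10. The linear relationship is significant at the 10% level.

Hypothesis test for the slope coefficient:

H₀: β₁ = 0 (no linear relationship)
H₁: β₁ ≠ 0 (linear relationship exists)

Test statistic: t = β̂₁ / SE(β̂₁) = 1.2835 / 0.3671 = 3.4963

The p-value (0.0030) is the probability, under H₀, of a t-statistic at least as extreme as |t| = 3.4963 (two-sided, df = n − 2 = 16).

Decision rule: reject H₀ if p-value < α.
p-value = 0.0030 < α = 0.10 → reject H₀.

There is sufficient evidence at the 10% significance level to conclude that a linear relationship exists between x and y.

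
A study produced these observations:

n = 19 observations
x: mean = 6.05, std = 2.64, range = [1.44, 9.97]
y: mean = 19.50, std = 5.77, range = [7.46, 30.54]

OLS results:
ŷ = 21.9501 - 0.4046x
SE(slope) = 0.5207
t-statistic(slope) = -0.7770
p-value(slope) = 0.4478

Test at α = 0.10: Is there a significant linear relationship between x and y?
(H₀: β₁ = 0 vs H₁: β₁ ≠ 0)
Since p-value = 0.4478 ≥ α = 0.10, fail to reject H₀ — the slope is not significantly different from 0.

Hypothesis test for the slope coefficient:

H₀: β₁ = 0 (no linear relationship)
H₁: β₁ ≠ 0 (linear relationship exists)

Test statistic: t = β̂₁ / SE(β̂₁) = -0.4046 / 0.5207 = -0.7770

With df = 17, the two-sided p-value for |t| = 0.7770 is 0.4478.

Decision rule: reject H₀ if p-value < α.
p-value = 0.4478 ≥ α = 0.10 → fail to reject H₀.

Conclusion: the linear association between x and y is not significant at the 10% level.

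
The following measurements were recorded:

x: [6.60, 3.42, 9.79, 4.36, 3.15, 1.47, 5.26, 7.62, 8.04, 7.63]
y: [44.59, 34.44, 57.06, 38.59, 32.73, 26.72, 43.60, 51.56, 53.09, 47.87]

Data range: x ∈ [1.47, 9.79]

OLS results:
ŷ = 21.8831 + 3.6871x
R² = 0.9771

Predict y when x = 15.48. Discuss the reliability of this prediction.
ŷ = 78.9594, but this is extrapolation (above the data range [1.47, 9.79]) and may be unreliable.

Prediction calculation:
ŷ = 21.8831 + 3.6871 × 15.48
ŷ = 78.9594

Reliability:
- Data range: x ∈ [1.47, 9.79]
- Prediction point: x = 15.48 is 5.69 units above the observed range → this is EXTRAPOLATION, not interpolation

Why that matters here:
- The standard error of prediction grows with (x − x̄)², and x = 15.48 is far from x̄ = 5.73
- R² describes fit only over the sampled x values; it says nothing about behaviour beyond them

The R² = 0.9771 only validates the fit within [1.47, 9.79]; treat ŷ = 78.9594 with caution.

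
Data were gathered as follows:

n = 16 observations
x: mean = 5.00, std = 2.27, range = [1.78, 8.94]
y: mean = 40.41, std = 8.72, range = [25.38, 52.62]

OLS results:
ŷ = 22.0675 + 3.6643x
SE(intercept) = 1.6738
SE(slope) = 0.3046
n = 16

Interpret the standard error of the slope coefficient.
The slope 3.6643 is pinned down to within about ±0.3046 (one SE) by these data — relative uncertainty 8.3%, i.e. precise.

SE(β̂₁) = 0.3046 says: if we drew many samples of n = 16 from the same population and refit each time, the fitted slopes would scatter with a standard deviation of roughly 0.3046 around the true β₁.

Relative precision:
- SE / |β̂₁| = 0.3046 / 3.6643 = 8.3%
- Rule of thumb (under 20%: precise; 20% to under 50%: moderately precise; 50% or more: imprecise) → precise

Rough 95% range (±2 SE): 3.6643 ± 0.6092 → (3.0551, 4.2735).

What drives SE(β̂₁): more residual scatter → larger SE; wider spread of x values → smaller SE.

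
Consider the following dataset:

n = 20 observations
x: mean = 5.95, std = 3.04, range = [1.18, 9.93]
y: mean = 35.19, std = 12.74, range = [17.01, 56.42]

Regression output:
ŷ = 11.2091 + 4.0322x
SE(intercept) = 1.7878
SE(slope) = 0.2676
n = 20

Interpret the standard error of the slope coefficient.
The slope 4.0322 is pinned down to within about ±0.2676 (one SE) by these data — relative uncertainty 6.6%, i.e. precise.

SE(β̂₁) = 0.2676 says: if we drew many samples of n = 20 from the same population and refit each time, the fitted slopes would scatter with a standard deviation of roughly 0.2676 around the true β₁.

Relative precision:
- SE / |β̂₁| = 0.2676 / 4.0322 = 6.6%
- Rule of thumb (under 20%: precise; 20% to under 50%: moderately precise; 50% or more: imprecise) → precise

Rough 95% range (±2 SE): 4.0322 ± 0.5352 → (3.4970, 4.5674).

What drives SE(β̂₁): wider spread of x values → smaller SE; larger n (here n = 20) → smaller SE; more residual scatter → larger SE.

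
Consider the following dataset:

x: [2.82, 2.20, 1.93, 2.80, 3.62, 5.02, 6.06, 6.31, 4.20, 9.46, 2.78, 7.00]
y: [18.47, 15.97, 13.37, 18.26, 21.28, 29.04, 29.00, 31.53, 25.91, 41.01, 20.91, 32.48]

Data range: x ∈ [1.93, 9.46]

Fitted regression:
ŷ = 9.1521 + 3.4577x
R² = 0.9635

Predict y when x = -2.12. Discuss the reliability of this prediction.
The equation gives ŷ = 1.8218; however x = -2.12 is 4.05 units below the observed range, so this extrapolated value should not be trusted.

Prediction calculation:
ŷ = 9.1521 + 3.4577 × (-2.12)
ŷ = 1.8218

Reliability:
- Data range: x ∈ [1.93, 9.46]
- Prediction point: x = -2.12 is 4.05 units below the observed range → this is EXTRAPOLATION, not interpolation

Why that matters here:
- R² describes fit only over the sampled x values; it says nothing about behaviour beyond them
- The linear relationship may not hold outside the observed range
- The standard error of prediction grows with (x − x̄)², and x = -2.12 is far from x̄ = 4.52

A defensible statement: 'if the linear trend continued to x = -2.12, y would be about 1.8218' — the premise is untested.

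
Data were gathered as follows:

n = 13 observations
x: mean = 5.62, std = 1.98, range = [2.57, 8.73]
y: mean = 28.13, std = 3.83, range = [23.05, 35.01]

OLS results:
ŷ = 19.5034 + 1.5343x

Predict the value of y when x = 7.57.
ŷ = 31.1181

To predict y for x = 7.57, substitute into the regression equation:

ŷ = 19.5034 + 1.5343 × 7.57
ŷ = 19.5034 + 11.6147
ŷ = 31.1181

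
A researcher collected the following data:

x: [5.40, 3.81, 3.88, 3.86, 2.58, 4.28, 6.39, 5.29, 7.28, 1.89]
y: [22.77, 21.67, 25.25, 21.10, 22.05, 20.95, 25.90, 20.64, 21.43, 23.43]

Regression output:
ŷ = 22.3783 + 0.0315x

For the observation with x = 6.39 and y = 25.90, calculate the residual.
Residual = 3.3204

The residual is the difference between the actual value and the predicted value:

Residual = y - ŷ

Step 1: Calculate predicted value
ŷ = 22.3783 + 0.0315 × 6.39
ŷ = 22.5796

Step 2: Calculate residual
Residual = 25.90 - 22.5796
Residual = 3.3204

The residual is positive, so the observed y = 25.90 sits above the regression line (the line underestimates it by 3.3204).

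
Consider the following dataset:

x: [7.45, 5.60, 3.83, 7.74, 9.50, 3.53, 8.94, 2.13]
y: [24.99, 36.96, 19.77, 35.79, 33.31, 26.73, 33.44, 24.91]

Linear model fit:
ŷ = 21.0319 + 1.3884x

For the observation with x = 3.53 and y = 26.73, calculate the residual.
Residual = 0.7970

The residual is the difference between the actual value and the predicted value:

Residual = y - ŷ

Step 1: Calculate predicted value
ŷ = 21.0319 + 1.3884 × 3.53
ŷ = 25.9330

Step 2: Calculate residual
Residual = 26.73 - 25.9330
Residual = 0.7970

The residual is positive, so the observed y = 26.73 sits above the regression line (the line underestimates it by 0.7970).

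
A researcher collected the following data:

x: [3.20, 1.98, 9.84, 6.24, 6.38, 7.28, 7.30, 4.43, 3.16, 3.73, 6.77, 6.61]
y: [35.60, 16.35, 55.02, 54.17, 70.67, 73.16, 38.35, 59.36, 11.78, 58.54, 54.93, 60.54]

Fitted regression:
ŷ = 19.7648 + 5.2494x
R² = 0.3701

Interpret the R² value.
R² = 0.3701 means 37.01% of the variation in y is explained by the linear relationship with x. This indicates a moderate fit.

R² = 1 − SS_res/SS_tot compares the residual scatter to the total scatter of y about its mean.

Here R² = 0.3701:
- Explained: 37.01% of the variation in y
- Unexplained (residual): 100% − 37.01% = 62.99%
- Rule of thumb (below 0.3 weak; 0.3 to below 0.7 moderate; 0.7 and above strong) → moderate

Note: R² never decreases when predictors are added, so it should not be used alone to compare models of different size.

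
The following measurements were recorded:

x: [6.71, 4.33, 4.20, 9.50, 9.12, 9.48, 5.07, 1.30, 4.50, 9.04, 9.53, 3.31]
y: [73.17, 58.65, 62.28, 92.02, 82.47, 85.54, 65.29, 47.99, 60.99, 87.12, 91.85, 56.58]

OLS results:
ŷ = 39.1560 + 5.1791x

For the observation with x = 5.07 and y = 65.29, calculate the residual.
Residual = -0.1240

The residual is the difference between the actual value and the predicted value:

Residual = y - ŷ

Step 1: Calculate predicted value
ŷ = 39.1560 + 5.1791 × 5.07
ŷ = 65.4140

Step 2: Calculate residual
Residual = 65.29 - 65.4140
Residual = -0.1240

Interpretation: the model overestimates the actual value by 0.1240 at this point (negative residual → observation lies below the fitted line).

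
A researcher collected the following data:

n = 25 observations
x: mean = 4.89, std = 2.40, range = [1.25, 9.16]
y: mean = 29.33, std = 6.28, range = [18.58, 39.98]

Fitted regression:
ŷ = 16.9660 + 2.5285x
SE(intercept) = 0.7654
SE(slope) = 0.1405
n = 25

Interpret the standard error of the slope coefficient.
The slope 2.5285 is pinned down to within about ±0.1405 (one SE) by these data — relative uncertainty 5.6%, i.e. precise.

What SE measures:
- The standard error quantifies the sampling variability of the coefficient estimate
- It is the estimated standard deviation of β̂₁ across hypothetical repeated samples of the same size
- Smaller SE → more precise estimate

Relative precision:
- SE / |β̂₁| = 0.1405 / 2.5285 = 5.6%
- Rule of thumb (under 20%: precise; 20% to under 50%: moderately precise; 50% or more: imprecise) → precise

Rough 95% range (±2 SE): 2.5285 ± 0.2810 → (2.2475, 2.8095).

What drives SE(β̂₁): wider spread of x values → smaller SE; more residual scatter → larger SE.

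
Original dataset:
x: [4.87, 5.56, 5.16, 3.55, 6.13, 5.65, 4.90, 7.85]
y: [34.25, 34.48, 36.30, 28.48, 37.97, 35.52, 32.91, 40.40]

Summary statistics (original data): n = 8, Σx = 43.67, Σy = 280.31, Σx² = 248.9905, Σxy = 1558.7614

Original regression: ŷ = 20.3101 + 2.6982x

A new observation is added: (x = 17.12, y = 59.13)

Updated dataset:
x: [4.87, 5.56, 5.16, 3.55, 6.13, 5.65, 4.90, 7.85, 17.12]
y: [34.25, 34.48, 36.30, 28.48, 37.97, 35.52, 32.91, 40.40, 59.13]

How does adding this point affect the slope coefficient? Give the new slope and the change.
Adding the point moves β₁ from 2.6982 to 2.1169, i.e. it decreases by 0.5813 (-21.5%).

The new point has HIGH LEVERAGE: x = 17.12 is far from the original mean x̄ = 43.67/8 ≈ 5.46 (original range [3.55, 7.85]).

Step 1: Update the sums with the new point (n goes from 8 to 9)
Σx  = 43.67 + 17.12 = 60.79
Σy  = 280.31 + 59.13 = 339.44
Σx² = 248.9905 + 17.12² = 248.9905 + 293.0944 = 542.0849
Σxy = 1558.7614 + 17.12×59.13 = 1558.7614 + 1012.3056 = 2571.0670

Step 2: Recompute the slope with b₁ = (nΣxy − ΣxΣy) / (nΣx² − (Σx)²)
Numerator   = 9×2571.0670 − 60.79×339.44 = 23139.6030 − 20634.5576 = 2505.0454
Denominator = 9×542.0849 − 60.79² = 4878.7641 − 3695.4241 = 1183.3400
b₁(new) = 2505.0454 / 1183.3400 = 2.1169

(Same formula on the original sums: (8×1558.7614 − 43.67×280.31) / (8×248.9905 − 43.67²) = 228.9535 / 84.8551 = 2.6982, matching the given fit.)

Step 3: Change in slope
Δβ₁ = 2.1169 − 2.6982 = -0.5813
Relative change = -0.5813 / 2.6982 × 100% = -21.5%
→ the slope decreases when the point is added.

Because the point sits below the extension of the original line at a high-leverage x, it tilts the fit down.
In practice: check such a point for data-entry or measurement error; investigate whether it comes from the same population as the rest of the sample.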